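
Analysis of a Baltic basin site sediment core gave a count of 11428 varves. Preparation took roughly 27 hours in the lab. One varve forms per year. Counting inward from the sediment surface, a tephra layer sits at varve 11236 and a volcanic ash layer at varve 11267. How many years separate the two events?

The two markers are separated by 11267 − 11236 = 31 varves.
One varve per year makes the interval 31 years.

31 years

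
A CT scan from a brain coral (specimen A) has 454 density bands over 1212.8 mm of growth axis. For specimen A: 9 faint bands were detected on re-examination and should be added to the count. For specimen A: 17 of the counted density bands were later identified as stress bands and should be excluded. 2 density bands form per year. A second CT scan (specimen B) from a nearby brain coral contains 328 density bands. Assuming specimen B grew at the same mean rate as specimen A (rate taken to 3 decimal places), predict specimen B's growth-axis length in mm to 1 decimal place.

Specimen A: after corrections the count is 454 − 17 + 9 = 446 density bands.
Specimen A: 446 density bands at 2 per year is 446 / 2 = 223 years.
A: Mean rate = 1212.8 mm / 223 years ≈ 5.439 mm/yr.
Specimen B: with 2 density bands per year, 328 / 2 = 164 years. B's length ≈ 5.439 × 164 = 892.0 mm.

892.0 mm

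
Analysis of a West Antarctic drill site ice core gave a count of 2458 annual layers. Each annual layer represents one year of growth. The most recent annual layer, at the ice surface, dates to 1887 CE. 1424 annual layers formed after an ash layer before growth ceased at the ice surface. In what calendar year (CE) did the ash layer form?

463 CE

1424 annual layers post-date the ash layer.
1887 − 1424 = 463 CE.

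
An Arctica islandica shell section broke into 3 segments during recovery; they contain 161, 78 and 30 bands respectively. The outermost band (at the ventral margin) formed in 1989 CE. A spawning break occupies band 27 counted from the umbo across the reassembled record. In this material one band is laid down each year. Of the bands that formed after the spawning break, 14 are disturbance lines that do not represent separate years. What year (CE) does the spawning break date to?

1761 CE

Total bands = 161 + 78 + 30 = 269.
Between band 27 and the ventral margin there are 269 − 27 = 242 bands.
Removing the 14 false bands leaves 242 − 14 = 228 true bands beyond the spawning break.
The band at the ventral margin is 1989 CE, so the spawning break dates to 1989 − 228 = 1761 CE.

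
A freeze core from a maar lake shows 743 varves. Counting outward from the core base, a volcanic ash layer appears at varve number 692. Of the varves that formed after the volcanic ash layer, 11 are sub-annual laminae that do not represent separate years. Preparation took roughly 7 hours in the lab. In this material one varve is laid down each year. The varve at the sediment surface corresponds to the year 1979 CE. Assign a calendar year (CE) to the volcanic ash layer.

1939 CE

Between varve 692 and the sediment surface there are 743 − 692 = 51 varves.
51 − 11 false = 40 true varves after the volcanic ash layer.
Counting back 40 years from 1979 CE places the volcanic ash layer in 1979 − 40 = 1939 CE.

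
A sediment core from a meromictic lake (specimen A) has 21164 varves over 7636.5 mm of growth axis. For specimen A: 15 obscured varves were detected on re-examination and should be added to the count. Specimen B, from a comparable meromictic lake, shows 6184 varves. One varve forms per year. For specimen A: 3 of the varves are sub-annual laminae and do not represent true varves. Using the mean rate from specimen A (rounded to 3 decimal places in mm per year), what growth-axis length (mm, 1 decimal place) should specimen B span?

Specimen A: after corrections the count is 21164 − 3 + 15 = 21176 varves.
A: Extension rate ≈ 7636.5 / 21176 = 0.361 mm per year.
Length of B = 0.361 × 6184 = 2232.4 mm.

2232.4 mm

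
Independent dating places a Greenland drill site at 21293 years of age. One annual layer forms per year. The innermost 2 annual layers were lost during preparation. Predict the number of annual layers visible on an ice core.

At one annual layer per year, 21293 years correspond to 21293 annual layers.
Less the 2 uncaptured annual layers: 21293 − 2 = 21291.

21291 annual layers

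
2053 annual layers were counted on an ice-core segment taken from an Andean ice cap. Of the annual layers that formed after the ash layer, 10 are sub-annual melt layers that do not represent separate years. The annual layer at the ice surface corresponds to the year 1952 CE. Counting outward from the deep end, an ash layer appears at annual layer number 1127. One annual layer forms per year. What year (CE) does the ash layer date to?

1036 CE

The ash layer sits at annual layer 1127 from the deep end, so 2053 − 1127 = 926 annual layers formed after it.
Removing the 10 false annual layers leaves 926 − 10 = 916 true annual layers beyond the ash layer.
Counting back 916 years from 1952 CE places the ash layer in 1952 − 916 = 1036 CE.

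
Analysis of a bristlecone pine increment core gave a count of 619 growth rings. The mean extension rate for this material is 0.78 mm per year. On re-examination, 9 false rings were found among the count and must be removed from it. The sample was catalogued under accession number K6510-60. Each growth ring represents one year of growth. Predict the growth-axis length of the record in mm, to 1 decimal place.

After corrections the count is 619 − 9 = 610 growth rings.
Predicted length = 0.78 mm/year × 610 years = 475.8 mm.

475.8 mm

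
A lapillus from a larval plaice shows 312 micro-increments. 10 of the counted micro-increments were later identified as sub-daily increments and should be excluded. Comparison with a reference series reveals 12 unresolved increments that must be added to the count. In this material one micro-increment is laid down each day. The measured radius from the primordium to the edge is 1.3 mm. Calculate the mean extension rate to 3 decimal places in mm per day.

Correcting the raw count gives 312 − 10 + 12 = 314 true micro-increments.
1.3 mm over 314 days gives 1.3 / 314 ≈ 0.004 mm per day.

0.004 mm per day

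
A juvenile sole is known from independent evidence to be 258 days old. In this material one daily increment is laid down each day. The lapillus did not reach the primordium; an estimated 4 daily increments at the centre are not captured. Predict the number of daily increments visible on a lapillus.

One daily increment per day gives 258 daily increments over 258 days.
258 − 4 missed = 254 daily increments expected in the prepared section.

254 daily increments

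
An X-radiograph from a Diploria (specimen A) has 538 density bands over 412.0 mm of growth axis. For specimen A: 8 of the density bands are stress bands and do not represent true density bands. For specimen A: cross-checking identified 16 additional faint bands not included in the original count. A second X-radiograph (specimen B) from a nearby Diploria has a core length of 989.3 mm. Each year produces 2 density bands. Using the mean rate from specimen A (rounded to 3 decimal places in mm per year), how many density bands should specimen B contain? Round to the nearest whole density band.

Specimen A: true density band count = 538 − 8 + 16 = 546.
Specimen A: with 2 density bands per year, 546 / 2 = 273 years.
A: Mean rate = 412.0 mm / 273 years ≈ 1.509 mm per year.
B spans 989.3 / 1.509 = 655.60 years; at 2 density bands per year that is 655.60 × 2 ≈ 1311 density bands.

1311 density bands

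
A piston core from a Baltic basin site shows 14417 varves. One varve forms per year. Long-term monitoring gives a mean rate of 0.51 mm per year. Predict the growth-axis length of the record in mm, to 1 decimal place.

7352.7 mm

The record spans 14417 years at 0.51 mm per year.
14417 years at 0.51 mm/year gives 0.51 × 14417 = 7352.7 mm.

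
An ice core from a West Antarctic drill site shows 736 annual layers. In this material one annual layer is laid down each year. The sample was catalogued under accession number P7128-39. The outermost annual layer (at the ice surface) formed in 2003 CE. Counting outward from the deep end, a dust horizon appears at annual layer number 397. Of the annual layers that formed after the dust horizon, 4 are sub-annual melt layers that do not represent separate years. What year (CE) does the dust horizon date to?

The dust horizon sits at annual layer 397 from the deep end, so 736 − 397 = 339 annual layers formed after it.
Excluding 4 false annual layers: 339 − 4 = 335.
2003 − 335 = 1668 CE.

1668 CE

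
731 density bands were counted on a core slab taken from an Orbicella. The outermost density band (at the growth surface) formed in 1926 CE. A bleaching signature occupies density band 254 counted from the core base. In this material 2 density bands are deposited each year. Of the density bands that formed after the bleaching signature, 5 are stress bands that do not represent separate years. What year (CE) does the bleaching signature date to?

1690 CE

Between density band 254 and the growth surface there are 731 − 254 = 477 density bands.
477 − 5 false = 472 true density bands after the bleaching signature.
472 density bands at 2 per year is 472 / 2 = 236 years.
Counting back 236 years from 1926 CE places the bleaching signature in 1926 − 236 = 1690 CE.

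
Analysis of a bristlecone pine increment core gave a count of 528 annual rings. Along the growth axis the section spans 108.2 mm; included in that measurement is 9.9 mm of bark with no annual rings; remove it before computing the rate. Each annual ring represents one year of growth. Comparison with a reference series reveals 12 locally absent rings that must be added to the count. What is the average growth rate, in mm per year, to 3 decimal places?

0.182 mm per year

Adjusted count: 528 + 12 = 540 annual rings.
Removing the 9.9 mm offcut leaves 108.2 − 9.9 = 98.3 mm.
Extension rate ≈ 98.3 / 540 = 0.182 mm per year.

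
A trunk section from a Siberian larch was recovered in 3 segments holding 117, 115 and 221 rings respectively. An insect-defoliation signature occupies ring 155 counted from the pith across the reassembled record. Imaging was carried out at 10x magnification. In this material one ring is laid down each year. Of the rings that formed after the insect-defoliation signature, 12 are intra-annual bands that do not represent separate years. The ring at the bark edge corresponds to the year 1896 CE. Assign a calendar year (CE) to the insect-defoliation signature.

1610 CE

Total rings = 117 + 115 + 221 = 453.
The insect-defoliation signature sits at ring 155 from the pith, so 453 − 155 = 298 rings formed after it.
298 − 12 false = 286 true rings after the insect-defoliation signature.
Counting back 286 years from 1896 CE places the insect-defoliation signature in 1896 − 286 = 1610 CE.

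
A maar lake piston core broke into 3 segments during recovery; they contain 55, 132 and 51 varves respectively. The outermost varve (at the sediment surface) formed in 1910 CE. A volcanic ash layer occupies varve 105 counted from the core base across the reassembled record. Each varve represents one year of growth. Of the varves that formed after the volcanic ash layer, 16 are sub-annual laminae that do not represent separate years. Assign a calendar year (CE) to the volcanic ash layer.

Total varves = 55 + 132 + 51 = 238.
238 − 105 = 133 varves lie beyond the volcanic ash layer toward the sediment surface.
Excluding 16 false varves: 133 − 16 = 117.
The varve at the sediment surface is 1910 CE, so the volcanic ash layer dates to 1910 − 117 = 1793 CE.

1793 CE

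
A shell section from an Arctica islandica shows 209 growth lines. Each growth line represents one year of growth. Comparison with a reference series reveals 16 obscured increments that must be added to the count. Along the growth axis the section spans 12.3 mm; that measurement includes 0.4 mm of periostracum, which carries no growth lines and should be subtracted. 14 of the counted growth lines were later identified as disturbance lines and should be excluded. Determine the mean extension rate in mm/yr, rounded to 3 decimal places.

0.056 mm/yr

True growth line count = 209 − 14 + 16 = 211.
Removing the 0.4 mm offcut leaves 12.3 − 0.4 = 11.9 mm.
Extension rate ≈ 11.9 / 211 = 0.056 mm/yr.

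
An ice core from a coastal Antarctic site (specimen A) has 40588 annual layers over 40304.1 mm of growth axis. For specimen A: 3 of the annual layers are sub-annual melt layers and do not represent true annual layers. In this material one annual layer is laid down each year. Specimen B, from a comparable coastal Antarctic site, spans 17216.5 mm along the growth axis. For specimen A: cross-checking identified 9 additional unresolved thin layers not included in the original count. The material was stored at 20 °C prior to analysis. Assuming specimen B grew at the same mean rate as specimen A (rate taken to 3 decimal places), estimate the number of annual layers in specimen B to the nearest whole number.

17338 annual layers

Specimen A: correcting the raw count gives 40588 − 3 + 9 = 40594 true annual layers.
A: Mean rate = 40304.1 mm / 40594 years ≈ 0.993 mm/yr.
For B, 17216.5 / 0.993 = 17337.87 years ≈ 17338 annual layers.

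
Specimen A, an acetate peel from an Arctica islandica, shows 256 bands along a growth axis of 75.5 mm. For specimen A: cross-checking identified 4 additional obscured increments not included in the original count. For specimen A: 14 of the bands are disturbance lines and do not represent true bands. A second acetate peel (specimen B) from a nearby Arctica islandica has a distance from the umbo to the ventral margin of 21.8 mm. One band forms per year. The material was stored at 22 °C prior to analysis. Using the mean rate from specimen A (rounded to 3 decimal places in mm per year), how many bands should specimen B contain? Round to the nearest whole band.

Specimen A: after corrections the count is 256 − 14 + 4 = 246 bands.
A: 75.5 mm over 246 years gives 75.5 / 246 ≈ 0.307 mm/year.
For B, 21.8 / 0.307 = 71.01 years ≈ 71 bands.

71 bands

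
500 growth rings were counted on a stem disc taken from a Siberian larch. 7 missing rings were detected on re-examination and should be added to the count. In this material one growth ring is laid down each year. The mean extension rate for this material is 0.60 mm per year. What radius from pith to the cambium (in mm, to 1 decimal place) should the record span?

After corrections the count is 500 + 7 = 507 growth rings.
Length ≈ 0.60 × 507 = 304.2 mm.

304.2 mm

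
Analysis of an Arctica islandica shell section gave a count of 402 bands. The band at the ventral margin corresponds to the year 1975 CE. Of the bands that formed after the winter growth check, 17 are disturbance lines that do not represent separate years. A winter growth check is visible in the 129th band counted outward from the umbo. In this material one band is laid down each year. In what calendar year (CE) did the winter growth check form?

The winter growth check sits at band 129 from the umbo, so 402 − 129 = 273 bands formed after it.
Excluding 17 false bands: 273 − 17 = 256.
Counting back 256 years from 1975 CE places the winter growth check in 1975 − 256 = 1719 CE.

1719 CE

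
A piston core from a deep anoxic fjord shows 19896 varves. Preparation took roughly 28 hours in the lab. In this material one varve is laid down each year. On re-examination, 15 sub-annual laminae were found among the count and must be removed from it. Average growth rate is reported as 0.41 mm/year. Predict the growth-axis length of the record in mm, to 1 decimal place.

Adjusted count: 19896 − 15 = 19881 varves.
19881 years at 0.41 mm/year gives 0.41 × 19881 = 8151.2 mm.

8151.2 mm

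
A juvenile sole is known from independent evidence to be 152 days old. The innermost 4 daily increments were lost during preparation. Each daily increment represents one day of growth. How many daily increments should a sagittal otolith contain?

At one daily increment per day, 152 days correspond to 152 daily increments.
Subtracting the 4 daily increments not captured gives 152 − 4 = 148 daily increments in the record.

148 daily increments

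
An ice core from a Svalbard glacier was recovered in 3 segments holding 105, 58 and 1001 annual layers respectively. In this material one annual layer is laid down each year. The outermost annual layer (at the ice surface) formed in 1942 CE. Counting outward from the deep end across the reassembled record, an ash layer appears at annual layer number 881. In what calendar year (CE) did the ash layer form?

1659 CE

Total annual layers = 105 + 58 + 1001 = 1164.
The ash layer sits at annual layer 881 from the deep end, so 1164 − 881 = 283 annual layers formed after it.
Counting back 283 years from 1942 CE places the ash layer in 1942 − 283 = 1659 CE.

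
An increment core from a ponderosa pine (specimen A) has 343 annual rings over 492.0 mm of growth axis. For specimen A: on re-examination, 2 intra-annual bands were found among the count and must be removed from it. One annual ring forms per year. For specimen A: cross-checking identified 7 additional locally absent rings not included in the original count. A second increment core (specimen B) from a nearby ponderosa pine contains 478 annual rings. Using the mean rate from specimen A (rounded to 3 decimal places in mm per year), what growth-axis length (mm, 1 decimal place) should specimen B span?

675.9 mm

Specimen A: correcting the raw count gives 343 − 2 + 7 = 348 true annual rings.
A: 492.0 mm over 348 years gives 492.0 / 348 ≈ 1.414 mm/year.
For B, 1.414 mm/year × 478 years = 675.9 mm.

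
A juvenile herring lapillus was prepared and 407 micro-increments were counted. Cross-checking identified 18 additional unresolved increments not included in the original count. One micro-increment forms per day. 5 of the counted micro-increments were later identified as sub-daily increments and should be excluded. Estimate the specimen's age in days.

420 d

Adjusted count: 407 − 5 + 18 = 420 micro-increments.
At one micro-increment per day, that is 420 days.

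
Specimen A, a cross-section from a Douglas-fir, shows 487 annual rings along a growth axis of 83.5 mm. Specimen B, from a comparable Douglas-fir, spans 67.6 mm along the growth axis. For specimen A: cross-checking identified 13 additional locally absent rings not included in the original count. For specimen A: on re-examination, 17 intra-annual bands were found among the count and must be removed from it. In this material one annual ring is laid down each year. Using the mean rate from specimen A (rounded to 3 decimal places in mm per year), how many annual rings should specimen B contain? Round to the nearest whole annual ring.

391 annual rings

Specimen A: after corrections the count is 487 − 17 + 13 = 483 annual rings.
A: Mean rate = 83.5 mm / 483 years ≈ 0.173 mm per year.
For B, 67.6 / 0.173 = 390.75 years ≈ 391 annual rings.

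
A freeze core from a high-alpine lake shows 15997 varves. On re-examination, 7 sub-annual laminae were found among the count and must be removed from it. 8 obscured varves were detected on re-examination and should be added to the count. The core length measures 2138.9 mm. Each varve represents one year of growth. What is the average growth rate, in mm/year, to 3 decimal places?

0.134 mm/year

True varve count = 15997 − 7 + 8 = 15998.
2138.9 mm over 15998 years gives 2138.9 / 15998 ≈ 0.134 mm/year.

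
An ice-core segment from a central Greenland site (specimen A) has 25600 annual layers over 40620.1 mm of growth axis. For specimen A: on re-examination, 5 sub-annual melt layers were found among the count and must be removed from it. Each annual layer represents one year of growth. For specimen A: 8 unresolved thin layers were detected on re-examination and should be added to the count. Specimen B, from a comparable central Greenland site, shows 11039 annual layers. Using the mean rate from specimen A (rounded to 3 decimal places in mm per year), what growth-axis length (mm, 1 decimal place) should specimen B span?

Specimen A: true annual layer count = 25600 − 5 + 8 = 25603.
A: Extension rate ≈ 40620.1 / 25603 = 1.587 mm/year.
For B, 1.587 mm/year × 11039 years = 17518.9 mm.

17518.9 mm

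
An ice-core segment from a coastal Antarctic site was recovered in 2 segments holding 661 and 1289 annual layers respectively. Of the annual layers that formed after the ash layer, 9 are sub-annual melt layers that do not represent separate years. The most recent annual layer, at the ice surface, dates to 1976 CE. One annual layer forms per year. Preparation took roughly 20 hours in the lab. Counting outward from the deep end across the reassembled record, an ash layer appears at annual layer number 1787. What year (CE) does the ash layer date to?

Total annual layers = 661 + 1289 = 1950.
1950 − 1787 = 163 annual layers lie beyond the ash layer toward the ice surface.
Removing the 9 false annual layers leaves 163 − 9 = 154 true annual layers beyond the ash layer.
1976 − 154 = 1822 CE.

1822 CE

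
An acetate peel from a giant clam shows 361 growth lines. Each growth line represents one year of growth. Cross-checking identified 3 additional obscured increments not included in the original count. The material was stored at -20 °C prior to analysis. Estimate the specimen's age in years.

364 years

True growth line count = 361 + 3 = 364.
With a one-to-one growth line periodicity this is 364 years.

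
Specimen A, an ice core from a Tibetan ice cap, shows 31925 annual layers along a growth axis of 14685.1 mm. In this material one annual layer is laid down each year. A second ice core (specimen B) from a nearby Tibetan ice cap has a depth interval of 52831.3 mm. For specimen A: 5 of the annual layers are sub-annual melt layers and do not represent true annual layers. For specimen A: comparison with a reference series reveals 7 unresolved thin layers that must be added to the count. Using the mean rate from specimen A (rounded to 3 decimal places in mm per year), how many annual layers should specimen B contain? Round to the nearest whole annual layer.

114851 annual layers

Specimen A: correcting the raw count gives 31925 − 5 + 7 = 31927 true annual layers.
A: Extension rate ≈ 14685.1 / 31927 = 0.460 mm/year.
B spans 52831.3 / 0.460 = 114850.65 years ≈ 114851 annual layers.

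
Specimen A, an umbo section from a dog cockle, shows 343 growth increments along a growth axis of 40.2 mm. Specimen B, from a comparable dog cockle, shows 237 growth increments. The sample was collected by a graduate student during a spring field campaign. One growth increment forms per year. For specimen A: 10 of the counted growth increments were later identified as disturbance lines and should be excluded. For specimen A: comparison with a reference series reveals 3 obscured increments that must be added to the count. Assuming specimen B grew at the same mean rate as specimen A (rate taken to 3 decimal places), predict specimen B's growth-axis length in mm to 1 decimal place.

28.4 mm

Specimen A: correcting the raw count gives 343 − 10 + 3 = 336 true growth increments.
A: Mean rate = 40.2 mm / 336 years ≈ 0.120 mm/year.
B's length ≈ 0.120 × 237 = 28.4 mm.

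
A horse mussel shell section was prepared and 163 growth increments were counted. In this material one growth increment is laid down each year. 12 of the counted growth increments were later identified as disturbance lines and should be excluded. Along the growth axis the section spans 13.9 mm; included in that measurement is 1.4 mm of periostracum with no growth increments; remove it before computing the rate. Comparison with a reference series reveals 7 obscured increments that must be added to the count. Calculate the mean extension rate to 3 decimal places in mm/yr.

True growth increment count = 163 − 12 + 7 = 158.
Removing the 1.4 mm offcut leaves 13.9 − 1.4 = 12.5 mm.
12.5 mm over 158 years gives 12.5 / 158 ≈ 0.079 mm/yr.

0.079 mm/yr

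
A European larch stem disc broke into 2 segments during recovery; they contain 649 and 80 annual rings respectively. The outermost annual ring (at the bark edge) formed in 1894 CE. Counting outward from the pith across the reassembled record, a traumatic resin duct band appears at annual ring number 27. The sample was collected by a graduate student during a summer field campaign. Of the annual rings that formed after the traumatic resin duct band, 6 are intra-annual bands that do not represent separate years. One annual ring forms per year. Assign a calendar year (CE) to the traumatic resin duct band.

1198 CE

Total annual rings = 649 + 80 = 729.
729 − 27 = 702 annual rings lie beyond the traumatic resin duct band toward the bark edge.
Removing the 6 false annual rings leaves 702 − 6 = 696 true annual rings beyond the traumatic resin duct band.
1894 − 696 = 1198 CE.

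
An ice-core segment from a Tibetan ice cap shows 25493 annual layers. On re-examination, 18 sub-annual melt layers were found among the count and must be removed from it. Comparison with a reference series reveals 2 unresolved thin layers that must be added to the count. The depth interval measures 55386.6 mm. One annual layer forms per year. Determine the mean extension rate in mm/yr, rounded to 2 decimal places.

2.17 mm/yr

Adjusted count: 25493 − 18 + 2 = 25477 annual layers.
Mean rate = 55386.6 mm / 25477 years ≈ 2.17 mm/yr.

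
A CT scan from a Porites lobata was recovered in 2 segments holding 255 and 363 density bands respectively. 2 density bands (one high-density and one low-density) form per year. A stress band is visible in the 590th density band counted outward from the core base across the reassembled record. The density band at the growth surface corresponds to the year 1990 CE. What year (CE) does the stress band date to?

Total density bands = 255 + 363 = 618.
Between density band 590 and the growth surface there are 618 − 590 = 28 density bands.
With 2 density bands per year, 28 / 2 = 14 years.
Counting back 14 years from 1990 CE places the stress band in 1990 − 14 = 1976 CE.

1976 CE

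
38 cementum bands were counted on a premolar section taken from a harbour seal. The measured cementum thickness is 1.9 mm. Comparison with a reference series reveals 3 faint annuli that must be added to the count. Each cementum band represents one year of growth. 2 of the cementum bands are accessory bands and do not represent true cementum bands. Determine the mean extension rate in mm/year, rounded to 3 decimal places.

After corrections the count is 38 − 2 + 3 = 39 cementum bands.
Mean rate = 1.9 mm / 39 years ≈ 0.049 mm/year.

0.049 mm/year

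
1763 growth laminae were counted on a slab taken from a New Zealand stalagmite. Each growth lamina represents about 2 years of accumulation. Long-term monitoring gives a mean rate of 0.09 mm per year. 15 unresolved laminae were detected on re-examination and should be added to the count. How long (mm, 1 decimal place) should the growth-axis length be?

Adjusted count: 1763 + 15 = 1778 growth laminae.
At 2 years per growth lamina, 1778 × 2 = 3556 years.
3556 years at 0.09 mm/year gives 0.09 × 3556 = 320.0 mm.

320.0 mm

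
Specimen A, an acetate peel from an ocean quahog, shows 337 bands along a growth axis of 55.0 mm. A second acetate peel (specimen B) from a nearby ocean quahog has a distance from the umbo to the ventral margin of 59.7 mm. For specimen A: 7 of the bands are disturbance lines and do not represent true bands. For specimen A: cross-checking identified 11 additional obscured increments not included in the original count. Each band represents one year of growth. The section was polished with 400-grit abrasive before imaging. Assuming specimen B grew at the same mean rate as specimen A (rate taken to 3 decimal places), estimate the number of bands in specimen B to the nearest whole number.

Specimen A: true band count = 337 − 7 + 11 = 341.
A: Mean rate = 55.0 mm / 341 years ≈ 0.161 mm per year.
Specimen B: 59.7 mm / 0.161 mm per year = 370.81 years ≈ 371 bands.

371 bands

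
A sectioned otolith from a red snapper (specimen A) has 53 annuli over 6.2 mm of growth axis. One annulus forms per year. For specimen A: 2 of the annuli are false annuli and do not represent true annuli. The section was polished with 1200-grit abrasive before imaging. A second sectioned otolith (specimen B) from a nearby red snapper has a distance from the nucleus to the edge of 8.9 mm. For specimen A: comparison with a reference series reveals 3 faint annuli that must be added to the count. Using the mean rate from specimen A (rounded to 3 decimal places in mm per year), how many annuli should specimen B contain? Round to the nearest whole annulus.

Specimen A: after corrections the count is 53 − 2 + 3 = 54 annuli.
A: Mean rate = 6.2 mm / 54 years ≈ 0.115 mm/year.
B spans 8.9 / 0.115 = 77.39 years ≈ 77 annuli.

77 annuli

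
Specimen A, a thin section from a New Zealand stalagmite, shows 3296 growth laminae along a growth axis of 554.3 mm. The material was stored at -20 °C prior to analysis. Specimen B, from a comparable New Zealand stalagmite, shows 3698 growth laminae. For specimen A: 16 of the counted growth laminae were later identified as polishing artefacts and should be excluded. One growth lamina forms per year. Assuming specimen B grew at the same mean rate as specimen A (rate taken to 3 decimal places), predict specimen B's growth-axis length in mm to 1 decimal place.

625.0 mm

Specimen A: adjusted count: 3296 − 16 = 3280 growth laminae.
A: Mean rate = 554.3 mm / 3280 years ≈ 0.169 mm/year.
For B, 0.169 mm/year × 3698 years = 625.0 mm.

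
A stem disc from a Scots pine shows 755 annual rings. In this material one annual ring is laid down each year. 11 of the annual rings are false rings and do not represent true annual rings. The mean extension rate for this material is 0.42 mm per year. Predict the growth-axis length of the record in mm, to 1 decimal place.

312.5 mm

True annual ring count = 755 − 11 = 744.
744 years at 0.42 mm/year gives 0.42 × 744 = 312.5 mm.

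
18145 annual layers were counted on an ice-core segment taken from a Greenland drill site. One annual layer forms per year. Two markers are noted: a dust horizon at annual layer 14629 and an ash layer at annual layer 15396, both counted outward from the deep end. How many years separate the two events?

The two markers are separated by 15396 − 14629 = 767 annual layers.
One annual layer per year makes the interval 767 years.

767 years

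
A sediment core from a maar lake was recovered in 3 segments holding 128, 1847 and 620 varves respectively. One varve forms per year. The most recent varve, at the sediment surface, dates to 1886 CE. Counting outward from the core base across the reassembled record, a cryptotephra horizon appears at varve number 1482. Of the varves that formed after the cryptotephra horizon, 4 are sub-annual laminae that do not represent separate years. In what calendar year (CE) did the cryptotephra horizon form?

777 CE

Total varves = 128 + 1847 + 620 = 2595.
Between varve 1482 and the sediment surface there are 2595 − 1482 = 1113 varves.
Removing the 4 false varves leaves 1113 − 4 = 1109 true varves beyond the cryptotephra horizon.
Counting back 1109 years from 1886 CE places the cryptotephra horizon in 1886 − 1109 = 777 CE.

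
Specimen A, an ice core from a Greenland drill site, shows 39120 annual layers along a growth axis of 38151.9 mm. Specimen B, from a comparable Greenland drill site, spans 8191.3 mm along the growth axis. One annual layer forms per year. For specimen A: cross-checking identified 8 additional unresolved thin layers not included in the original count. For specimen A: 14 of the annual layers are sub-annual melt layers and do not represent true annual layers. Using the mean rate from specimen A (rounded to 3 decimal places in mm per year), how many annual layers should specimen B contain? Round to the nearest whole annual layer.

8401 annual layers

Specimen A: adjusted count: 39120 − 14 + 8 = 39114 annual layers.
A: Extension rate ≈ 38151.9 / 39114 = 0.975 mm per year.
Specimen B: 8191.3 mm / 0.975 mm per year = 8401.33 years ≈ 8401 annual layers.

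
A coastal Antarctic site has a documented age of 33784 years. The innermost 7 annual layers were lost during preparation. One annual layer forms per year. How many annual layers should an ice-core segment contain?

33777 annual layers

One annual layer per year gives 33784 annual layers over 33784 years.
Subtracting the 7 annual layers not captured gives 33784 − 7 = 33777 annual layers in the record.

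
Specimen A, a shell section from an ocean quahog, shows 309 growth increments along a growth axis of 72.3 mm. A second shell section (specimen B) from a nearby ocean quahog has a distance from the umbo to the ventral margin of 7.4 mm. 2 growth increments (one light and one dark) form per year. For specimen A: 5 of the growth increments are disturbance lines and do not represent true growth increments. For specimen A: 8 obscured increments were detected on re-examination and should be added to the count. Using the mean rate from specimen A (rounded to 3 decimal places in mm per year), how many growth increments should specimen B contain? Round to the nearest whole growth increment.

Specimen A: adjusted count: 309 − 5 + 8 = 312 growth increments.
Specimen A: 312 growth increments at 2 per year is 312 / 2 = 156 years.
A: Mean rate = 72.3 mm / 156 years ≈ 0.463 mm per year.
B spans 7.4 / 0.463 = 15.98 years; at 2 growth increments per year that is 15.98 × 2 ≈ 32 growth increments.

32 growth increments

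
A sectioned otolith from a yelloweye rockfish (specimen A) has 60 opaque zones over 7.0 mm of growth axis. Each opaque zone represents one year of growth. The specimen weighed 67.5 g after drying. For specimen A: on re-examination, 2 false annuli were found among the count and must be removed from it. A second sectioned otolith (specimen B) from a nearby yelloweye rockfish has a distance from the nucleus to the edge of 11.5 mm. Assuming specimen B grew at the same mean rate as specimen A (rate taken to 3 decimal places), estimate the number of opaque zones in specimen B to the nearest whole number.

Specimen A: adjusted count: 60 − 2 = 58 opaque zones.
A: Extension rate ≈ 7.0 / 58 = 0.121 mm per year.
Specimen B: 11.5 mm / 0.121 mm per year = 95.04 years ≈ 95 opaque zones.

95 opaque zones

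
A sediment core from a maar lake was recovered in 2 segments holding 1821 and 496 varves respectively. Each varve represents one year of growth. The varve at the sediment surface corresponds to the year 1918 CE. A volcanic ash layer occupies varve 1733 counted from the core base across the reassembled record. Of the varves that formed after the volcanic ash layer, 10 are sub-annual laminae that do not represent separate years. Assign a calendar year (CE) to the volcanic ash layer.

Total varves = 1821 + 496 = 2317.
The volcanic ash layer sits at varve 1733 from the core base, so 2317 − 1733 = 584 varves formed after it.
584 − 10 false = 574 true varves after the volcanic ash layer.
1918 − 574 = 1344 CE.

1344 CE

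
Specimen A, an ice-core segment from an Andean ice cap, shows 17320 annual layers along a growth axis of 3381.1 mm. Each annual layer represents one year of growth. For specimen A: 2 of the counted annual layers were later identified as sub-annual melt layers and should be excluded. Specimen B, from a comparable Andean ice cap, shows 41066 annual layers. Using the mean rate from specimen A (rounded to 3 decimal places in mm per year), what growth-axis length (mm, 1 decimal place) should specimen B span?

Specimen A: after corrections the count is 17320 − 2 = 17318 annual layers.
A: Mean rate = 3381.1 mm / 17318 years ≈ 0.195 mm/year.
For B, 0.195 mm/year × 41066 years = 8007.9 mm.

8007.9 mm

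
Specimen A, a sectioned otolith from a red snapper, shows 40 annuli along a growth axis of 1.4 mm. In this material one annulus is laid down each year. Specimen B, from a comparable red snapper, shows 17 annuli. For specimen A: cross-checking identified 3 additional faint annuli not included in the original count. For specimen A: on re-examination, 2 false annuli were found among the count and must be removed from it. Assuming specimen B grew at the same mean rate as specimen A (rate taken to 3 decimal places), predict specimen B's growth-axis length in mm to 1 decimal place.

0.6 mm

Specimen A: correcting the raw count gives 40 − 2 + 3 = 41 true annuli.
A: Extension rate ≈ 1.4 / 41 = 0.034 mm/yr.
For B, 0.034 mm/year × 17 years = 0.6 mm.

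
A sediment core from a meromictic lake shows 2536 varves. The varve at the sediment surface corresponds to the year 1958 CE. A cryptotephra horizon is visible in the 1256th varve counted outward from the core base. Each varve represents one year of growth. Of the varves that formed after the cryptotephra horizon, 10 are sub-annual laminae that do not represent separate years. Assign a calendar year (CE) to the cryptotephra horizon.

Between varve 1256 and the sediment surface there are 2536 − 1256 = 1280 varves.
Removing the 10 false varves leaves 1280 − 10 = 1270 true varves beyond the cryptotephra horizon.
The varve at the sediment surface is 1958 CE, so the cryptotephra horizon dates to 1958 − 1270 = 688 CE.

688 CE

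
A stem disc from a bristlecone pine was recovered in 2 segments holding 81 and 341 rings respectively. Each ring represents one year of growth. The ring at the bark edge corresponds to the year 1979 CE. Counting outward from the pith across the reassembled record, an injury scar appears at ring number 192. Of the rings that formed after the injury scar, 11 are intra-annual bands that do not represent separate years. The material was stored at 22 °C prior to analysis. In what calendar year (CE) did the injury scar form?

Total rings = 81 + 341 = 422.
The injury scar sits at ring 192 from the pith, so 422 − 192 = 230 rings formed after it.
230 − 11 false = 219 true rings after the injury scar.
Counting back 219 years from 1979 CE places the injury scar in 1979 − 219 = 1760 CE.

1760 CE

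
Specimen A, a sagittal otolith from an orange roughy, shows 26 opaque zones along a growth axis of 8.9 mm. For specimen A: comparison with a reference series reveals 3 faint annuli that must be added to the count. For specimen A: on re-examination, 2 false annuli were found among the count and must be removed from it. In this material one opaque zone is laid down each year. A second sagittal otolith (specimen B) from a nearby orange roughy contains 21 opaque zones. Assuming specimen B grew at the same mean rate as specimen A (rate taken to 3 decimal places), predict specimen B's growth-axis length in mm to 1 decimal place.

Specimen A: true opaque zone count = 26 − 2 + 3 = 27.
A: Mean rate = 8.9 mm / 27 years ≈ 0.330 mm per year.
For B, 0.330 mm/year × 21 years = 6.9 mm.

6.9 mm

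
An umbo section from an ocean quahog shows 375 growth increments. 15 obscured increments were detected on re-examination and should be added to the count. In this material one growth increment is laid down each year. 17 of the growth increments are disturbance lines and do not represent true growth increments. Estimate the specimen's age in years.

After corrections the count is 375 − 17 + 15 = 373 growth increments.
One growth increment per year makes the duration 373 years.

373 yr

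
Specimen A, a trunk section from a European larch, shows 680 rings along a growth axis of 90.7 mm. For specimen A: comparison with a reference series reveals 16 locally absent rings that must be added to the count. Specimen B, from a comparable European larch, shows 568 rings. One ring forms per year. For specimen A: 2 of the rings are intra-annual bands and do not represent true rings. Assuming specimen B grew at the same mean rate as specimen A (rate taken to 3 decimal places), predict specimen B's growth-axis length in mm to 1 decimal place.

Specimen A: true ring count = 680 − 2 + 16 = 694.
A: 90.7 mm over 694 years gives 90.7 / 694 ≈ 0.131 mm/yr.
B's length ≈ 0.131 × 568 = 74.4 mm.

74.4 mm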